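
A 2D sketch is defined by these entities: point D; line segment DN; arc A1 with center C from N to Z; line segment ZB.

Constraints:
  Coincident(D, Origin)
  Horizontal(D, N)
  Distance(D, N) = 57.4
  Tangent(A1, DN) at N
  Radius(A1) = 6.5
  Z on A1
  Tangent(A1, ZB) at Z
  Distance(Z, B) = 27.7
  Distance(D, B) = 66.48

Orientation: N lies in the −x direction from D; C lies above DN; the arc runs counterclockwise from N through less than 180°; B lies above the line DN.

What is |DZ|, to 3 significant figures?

51.6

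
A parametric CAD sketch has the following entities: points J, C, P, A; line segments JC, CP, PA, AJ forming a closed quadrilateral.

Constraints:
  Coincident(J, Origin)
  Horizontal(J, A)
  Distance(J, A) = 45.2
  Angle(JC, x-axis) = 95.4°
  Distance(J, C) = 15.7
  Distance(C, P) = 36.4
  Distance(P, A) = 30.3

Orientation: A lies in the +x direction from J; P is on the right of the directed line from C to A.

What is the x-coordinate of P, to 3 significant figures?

18.7

J is at the origin; J and A share the same y with |JA| = 45.2 and A in +x, so A = (45.2, 0). JC runs at 95.4° with |JC| = 15.7, so C = (-1.48, 15.6). P is determined by |CP| = 36.4 and |PA| = 30.3 together: it lies at the intersection of circle(C, 36.4) and circle(A, 30.3). With |CA| = 49.2, the foot of the radical line on CA is 28.7 from C and the perpendicular offset is √(36.4² − 28.7²) = 22.3. Taking the right-of-CA solution: P = (18.7, -14.7).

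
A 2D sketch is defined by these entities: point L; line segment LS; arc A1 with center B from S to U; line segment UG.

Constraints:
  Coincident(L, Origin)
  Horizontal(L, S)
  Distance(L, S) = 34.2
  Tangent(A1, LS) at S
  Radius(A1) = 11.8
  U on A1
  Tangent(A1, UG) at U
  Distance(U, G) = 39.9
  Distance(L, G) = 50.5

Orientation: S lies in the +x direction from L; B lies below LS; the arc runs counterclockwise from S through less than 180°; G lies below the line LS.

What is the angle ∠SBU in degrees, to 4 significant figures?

78.07°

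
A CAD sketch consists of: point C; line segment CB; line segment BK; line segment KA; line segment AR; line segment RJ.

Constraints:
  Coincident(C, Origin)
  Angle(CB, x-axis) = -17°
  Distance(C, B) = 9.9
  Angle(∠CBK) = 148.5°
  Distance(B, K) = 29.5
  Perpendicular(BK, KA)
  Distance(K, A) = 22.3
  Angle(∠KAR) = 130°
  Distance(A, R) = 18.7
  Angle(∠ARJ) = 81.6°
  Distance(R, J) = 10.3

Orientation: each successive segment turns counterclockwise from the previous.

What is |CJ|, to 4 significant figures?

27.33

C is at the origin; CB runs at -17.0° with length 9.9, so B = (9.467, -2.894). ∠CBK = 148.5° gives BK at 14.50° from the x-axis; with |BK| = 29.5, K = (38.03, 4.492). The perpendicularity gives KA at right angles to BK, so KA runs at 104.5°; with |KA| = 22.3, A = (32.44, 26.08). ∠KAR = 130.0° gives AR at 154.5° from the x-axis; with |AR| = 18.7, R = (15.57, 34.13). ∠ARJ = 81.6° gives RJ at -107.1° from the x-axis; with |RJ| = 10.3, J = (12.54, 24.29). Then |CJ| = |J − C| = 27.33.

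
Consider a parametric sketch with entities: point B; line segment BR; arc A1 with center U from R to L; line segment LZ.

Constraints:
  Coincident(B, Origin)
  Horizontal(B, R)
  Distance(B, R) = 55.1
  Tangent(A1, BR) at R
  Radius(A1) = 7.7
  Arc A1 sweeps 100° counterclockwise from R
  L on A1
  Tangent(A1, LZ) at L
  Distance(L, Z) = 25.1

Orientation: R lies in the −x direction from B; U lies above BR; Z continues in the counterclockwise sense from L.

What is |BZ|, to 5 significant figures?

61.891

B is at the origin; B and R share the same y with |BR| = 55.1 and R on the −x side, so R = (-55.100, 0.0000). The tangent condition forces UR to be normal to BR, so U = R + (0, 7.7) = (-55.100, 7.7000). On A1, R sits at bearing -90° from U; a 100° counterclockwise sweep puts L at bearing 10°, so L = U + 7.7·(cos 10°, sin 10°) = (-47.517, 9.0371). Since A1 is tangent to LZ there, UL ⟂ LZ, so LZ runs along (−sin 10°, cos 10°); with |LZ| = 25.1, Z = (-51.876, 33.756). Then |BZ| = |Z − B| = 61.891.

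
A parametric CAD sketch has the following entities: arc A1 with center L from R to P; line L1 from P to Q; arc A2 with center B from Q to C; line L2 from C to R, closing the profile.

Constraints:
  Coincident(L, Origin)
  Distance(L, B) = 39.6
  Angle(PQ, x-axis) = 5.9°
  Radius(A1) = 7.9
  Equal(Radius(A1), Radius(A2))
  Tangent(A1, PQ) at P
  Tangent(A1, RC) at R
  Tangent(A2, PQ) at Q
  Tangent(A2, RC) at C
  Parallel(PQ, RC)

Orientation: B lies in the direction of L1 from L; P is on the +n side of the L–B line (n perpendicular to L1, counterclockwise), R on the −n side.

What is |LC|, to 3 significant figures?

40.4

The slot axis is L1's direction at 5.9°, so u = (cos 5.9°, sin 5.9°) = (0.995, 0.103) and n = (−sin 5.9°, cos 5.9°) = (-0.103, 0.995). L is at the origin and B lies 39.6 along u from L, so B = 39.6·u = (39.4, 4.07). Tangency of A1 to both parallel lines with radius 7.9 puts P and R at L ± 7.9·n: P = (-0.812, 7.86), R = (0.812, -7.86). Equal radii place Q and C the same way about B: Q = B + 7.9·n = (38.6, 11.9), C = B − 7.9·n = (40.2, -3.79). Then |LC| = |C − L| = 40.4.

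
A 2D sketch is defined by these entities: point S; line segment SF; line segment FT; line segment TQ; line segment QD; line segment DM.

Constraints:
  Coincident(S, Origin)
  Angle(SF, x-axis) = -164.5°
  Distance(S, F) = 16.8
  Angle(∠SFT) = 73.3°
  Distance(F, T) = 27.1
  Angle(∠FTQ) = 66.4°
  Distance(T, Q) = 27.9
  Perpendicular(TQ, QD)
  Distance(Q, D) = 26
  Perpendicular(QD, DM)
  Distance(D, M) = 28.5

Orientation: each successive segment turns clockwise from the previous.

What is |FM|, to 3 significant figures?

11.5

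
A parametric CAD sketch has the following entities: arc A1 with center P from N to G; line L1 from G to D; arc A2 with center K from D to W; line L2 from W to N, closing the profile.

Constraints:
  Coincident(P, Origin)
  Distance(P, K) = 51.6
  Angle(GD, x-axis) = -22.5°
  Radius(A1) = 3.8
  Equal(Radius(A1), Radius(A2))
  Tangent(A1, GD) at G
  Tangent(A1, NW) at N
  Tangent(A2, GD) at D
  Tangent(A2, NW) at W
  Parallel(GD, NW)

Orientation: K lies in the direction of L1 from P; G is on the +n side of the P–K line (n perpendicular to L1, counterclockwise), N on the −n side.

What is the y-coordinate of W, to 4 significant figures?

-23.26

The slot axis is L1's direction at -22.5°, so u = (cos -22.5°, sin -22.5°) = (0.9239, -0.3827) and n = (−sin -22.5°, cos -22.5°) = (0.3827, 0.9239). P is at the origin and K lies 51.6 along u from P, so K = 51.6·u = (47.67, -19.75). Tangency of A1 to both parallel lines with radius 3.8 puts G and N at P ± 3.8·n: G = (1.454, 3.511), N = (-1.454, -3.511). Equal radii place D and W the same way about K: D = K + 3.8·n = (49.13, -16.24), W = K − 3.8·n = (46.22, -23.26). So W.y = -23.26.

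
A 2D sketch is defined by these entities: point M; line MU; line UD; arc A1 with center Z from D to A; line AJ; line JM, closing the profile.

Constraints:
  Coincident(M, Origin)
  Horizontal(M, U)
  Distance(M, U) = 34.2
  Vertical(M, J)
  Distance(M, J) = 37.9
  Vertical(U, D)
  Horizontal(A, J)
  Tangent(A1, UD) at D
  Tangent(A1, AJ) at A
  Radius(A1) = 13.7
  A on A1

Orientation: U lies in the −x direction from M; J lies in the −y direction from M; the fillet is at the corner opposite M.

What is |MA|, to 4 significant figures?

43.09

The virtual corner opposite M is at (-34.20, -37.90). Since A1 is tangent to UD there, ZD ⟂ UD and A1 meets AJ tangentially, so ZA is at right angles to AJ, with radius 13.7, so the center Z sits 13.7 in from both sides at Z = (-20.50, -24.20). That places the tangent points at D = (-34.20, -24.20) on UD and A = (-20.50, -37.90) on AJ. Then |MA| = |A − M| = 43.09.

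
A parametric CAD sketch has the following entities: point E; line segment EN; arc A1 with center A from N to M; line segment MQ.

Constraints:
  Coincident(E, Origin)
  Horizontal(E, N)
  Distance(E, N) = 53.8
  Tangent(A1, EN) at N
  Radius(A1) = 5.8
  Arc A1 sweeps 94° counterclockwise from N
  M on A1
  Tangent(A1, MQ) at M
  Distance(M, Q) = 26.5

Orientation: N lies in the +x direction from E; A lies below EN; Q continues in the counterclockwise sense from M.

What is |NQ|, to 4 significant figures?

32.88

On A1, N sits at bearing 90° from A; a 94° counterclockwise sweep puts M at bearing 184°, so M = A + 5.8·(cos 184°, sin 184°) = (48.01, -6.205). A1 meets MQ tangentially, so AM is at right angles to MQ, so MQ runs along (−sin 184°, cos 184°); with |MQ| = 26.5, Q = (49.86, -32.64). Then |NQ| = |Q − N| = 32.88.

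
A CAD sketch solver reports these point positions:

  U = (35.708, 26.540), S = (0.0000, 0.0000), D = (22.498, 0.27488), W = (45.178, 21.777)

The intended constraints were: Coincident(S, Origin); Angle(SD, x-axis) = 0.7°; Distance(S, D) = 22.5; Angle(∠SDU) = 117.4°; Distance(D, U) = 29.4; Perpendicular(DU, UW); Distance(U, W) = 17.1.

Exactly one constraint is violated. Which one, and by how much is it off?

Distance(U, W) = 17.1 — off by 6.50.

S = (0.00, 0.00) ✓; SD at 0.7000° ✓; |SD| = 22.50 ✓; ∠SDU = 117.4° ✓; |DU| = 29.40 ✓; ∠(DU, UW) = 90.00° ✓; |UW| = 10.60 ✗.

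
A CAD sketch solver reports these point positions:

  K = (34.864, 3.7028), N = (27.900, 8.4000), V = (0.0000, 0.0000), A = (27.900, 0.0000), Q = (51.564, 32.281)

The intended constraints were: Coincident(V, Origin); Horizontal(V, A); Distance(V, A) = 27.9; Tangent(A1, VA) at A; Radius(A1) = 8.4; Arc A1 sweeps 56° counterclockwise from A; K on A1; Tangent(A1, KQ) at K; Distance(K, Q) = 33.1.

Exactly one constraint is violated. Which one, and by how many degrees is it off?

Tangent(A1, KQ) at K — off by 3.70°.

V = (0.00, 0.00) ✓; V.y = 0.00, A.y = 0.00 ✓; |VA| = 27.90 ✓; ∠(NA, AV) = 90.00° ✓; |NA| = 8.400 ✓; bearing(N→K) − bearing(N→A) = 56.00° ✓; |NK| = 8.400 ✓; ∠(NK, KQ) = 86.30° ✗; |KQ| = 33.10 ✓.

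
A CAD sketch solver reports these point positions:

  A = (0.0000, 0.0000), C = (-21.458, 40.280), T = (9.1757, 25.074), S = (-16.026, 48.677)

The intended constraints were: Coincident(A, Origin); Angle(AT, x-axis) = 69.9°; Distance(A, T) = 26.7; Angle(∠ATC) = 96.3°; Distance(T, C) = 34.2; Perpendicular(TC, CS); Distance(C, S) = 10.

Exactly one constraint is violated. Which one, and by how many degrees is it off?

Perpendicular(TC, CS) — off by 6.50°.

A = (0.00, 0.00) ✓; AT at 69.90° ✓; |AT| = 26.70 ✓; ∠ATC = 96.30° ✓; |TC| = 34.20 ✓; ∠(TC, CS) = 96.50° ✗; |CS| = 10.00 ✓.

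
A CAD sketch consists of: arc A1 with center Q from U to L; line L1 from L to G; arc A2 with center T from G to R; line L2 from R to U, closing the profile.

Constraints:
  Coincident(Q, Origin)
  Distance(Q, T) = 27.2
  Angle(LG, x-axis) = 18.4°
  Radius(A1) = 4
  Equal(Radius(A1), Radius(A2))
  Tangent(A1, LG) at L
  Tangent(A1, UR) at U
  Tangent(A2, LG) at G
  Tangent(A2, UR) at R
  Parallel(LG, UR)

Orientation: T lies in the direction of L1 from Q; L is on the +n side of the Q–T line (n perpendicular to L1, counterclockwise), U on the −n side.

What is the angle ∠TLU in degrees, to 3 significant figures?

81.6°

The slot axis is L1's direction at 18.4°, so u = (cos 18.4°, sin 18.4°) = (0.949, 0.316) and n = (−sin 18.4°, cos 18.4°) = (-0.316, 0.949). Q is at the origin and T lies 27.2 along u from Q, so T = 27.2·u = (25.8, 8.59). Tangency of A1 to both parallel lines with radius 4.0 puts L and U at Q ± 4.0·n: L = (-1.26, 3.80), U = (1.26, -3.80). Then cos ∠TLU = LT·LU / (|LT||LU|), giving 81.6°.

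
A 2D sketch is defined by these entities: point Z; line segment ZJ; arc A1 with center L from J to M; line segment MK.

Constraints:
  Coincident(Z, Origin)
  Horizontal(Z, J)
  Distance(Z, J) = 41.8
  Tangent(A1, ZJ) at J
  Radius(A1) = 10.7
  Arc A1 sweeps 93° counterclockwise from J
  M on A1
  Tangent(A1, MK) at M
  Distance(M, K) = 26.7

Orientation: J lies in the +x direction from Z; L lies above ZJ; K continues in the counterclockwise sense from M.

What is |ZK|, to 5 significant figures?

63.625

Z is at the origin; ZJ is horizontal with |ZJ| = 41.8 and J on the +x side, so J = (41.800, 0.0000). A1 meets ZJ tangentially, so LJ is at right angles to ZJ, so L = J + (0, 10.7) = (41.800, 10.700). On A1, J sits at bearing -90° from L; a 93° counterclockwise sweep puts M at bearing 3°, so M = L + 10.7·(cos 3°, sin 3°) = (52.485, 11.260). Tangency of A1 to MK means the radius LM is perpendicular to MK, so MK runs along (−sin 3°, cos 3°); with |MK| = 26.7, K = (51.088, 37.923). Then |ZK| = |K − Z| = 63.625.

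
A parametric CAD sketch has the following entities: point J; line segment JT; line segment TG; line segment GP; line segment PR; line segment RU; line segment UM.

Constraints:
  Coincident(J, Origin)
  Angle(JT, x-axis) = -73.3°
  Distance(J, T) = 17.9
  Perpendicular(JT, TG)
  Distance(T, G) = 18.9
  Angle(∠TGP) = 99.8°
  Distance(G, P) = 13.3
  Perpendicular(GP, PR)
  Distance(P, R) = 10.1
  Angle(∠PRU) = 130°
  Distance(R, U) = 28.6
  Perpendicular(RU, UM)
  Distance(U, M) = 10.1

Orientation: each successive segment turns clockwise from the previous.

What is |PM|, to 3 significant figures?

35.2

∠PRU = 130.0° gives RU at -23.5° from the x-axis; with |RU| = 28.6, U = (16.4, -17.6). RU ⟂ UM, so UM runs at -114°; with |UM| = 10.1, M = (12.3, -26.8). Then |PM| = |M − P| = 35.2.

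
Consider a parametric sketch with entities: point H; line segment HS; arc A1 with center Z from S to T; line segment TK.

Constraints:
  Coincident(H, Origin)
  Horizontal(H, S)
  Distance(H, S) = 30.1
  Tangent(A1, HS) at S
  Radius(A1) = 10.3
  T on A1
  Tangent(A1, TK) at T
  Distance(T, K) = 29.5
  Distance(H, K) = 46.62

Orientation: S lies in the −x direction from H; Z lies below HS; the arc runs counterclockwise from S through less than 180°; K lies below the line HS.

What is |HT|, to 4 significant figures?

41.88

Checks: ∠(ZS, SH) = 90.00° ✓; |ZT| = 10.30 ✓; ∠(ZT, TK) = 90.00° ✓; |TK| = 29.50 ✓; |HK| = 46.62 ✓.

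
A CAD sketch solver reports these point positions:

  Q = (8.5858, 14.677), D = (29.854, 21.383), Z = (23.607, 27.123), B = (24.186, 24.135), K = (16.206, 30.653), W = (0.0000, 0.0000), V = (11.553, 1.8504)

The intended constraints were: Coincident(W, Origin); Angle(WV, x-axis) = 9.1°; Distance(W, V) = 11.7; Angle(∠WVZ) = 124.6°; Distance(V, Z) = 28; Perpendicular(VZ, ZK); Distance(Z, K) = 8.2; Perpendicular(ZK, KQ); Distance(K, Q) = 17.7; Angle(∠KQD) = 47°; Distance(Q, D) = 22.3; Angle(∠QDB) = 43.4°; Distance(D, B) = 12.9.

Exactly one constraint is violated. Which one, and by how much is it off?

Distance(D, B) = 12.9 — off by 6.60.

W = (0.00, 0.00) ✓; WV at 9.100° ✓; |WV| = 11.70 ✓; ∠WVZ = 124.6° ✓; |VZ| = 28.00 ✓; ∠(VZ, ZK) = 90.00° ✓; |ZK| = 8.200 ✓; ∠(ZK, KQ) = 90.00° ✓; |KQ| = 17.70 ✓; ∠KQD = 47.00° ✓; |QD| = 22.30 ✓; ∠QDB = 43.40° ✓; |DB| = 6.301 ✗.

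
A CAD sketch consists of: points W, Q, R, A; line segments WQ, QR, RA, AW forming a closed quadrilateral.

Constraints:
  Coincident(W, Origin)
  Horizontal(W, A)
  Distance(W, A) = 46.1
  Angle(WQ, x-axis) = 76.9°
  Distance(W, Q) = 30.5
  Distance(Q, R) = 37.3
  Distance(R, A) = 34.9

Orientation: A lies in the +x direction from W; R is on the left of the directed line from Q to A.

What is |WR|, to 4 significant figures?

56.01

W is at the origin; W and A share the same y with |WA| = 46.1 and A in +x, so A = (46.1, 0). WQ runs at 76.9° with |WQ| = 30.5, so Q = (6.913, 29.71). R is determined by |QR| = 37.3 and |RA| = 34.9 together: it lies at the intersection of circle(Q, 37.3) and circle(A, 34.9). With |QA| = 49.17, the foot of the radical line on QA is 26.35 from Q and the perpendicular offset is √(37.3² − 26.35²) = 26.40. Taking the left-of-QA solution: R = (43.86, 34.83).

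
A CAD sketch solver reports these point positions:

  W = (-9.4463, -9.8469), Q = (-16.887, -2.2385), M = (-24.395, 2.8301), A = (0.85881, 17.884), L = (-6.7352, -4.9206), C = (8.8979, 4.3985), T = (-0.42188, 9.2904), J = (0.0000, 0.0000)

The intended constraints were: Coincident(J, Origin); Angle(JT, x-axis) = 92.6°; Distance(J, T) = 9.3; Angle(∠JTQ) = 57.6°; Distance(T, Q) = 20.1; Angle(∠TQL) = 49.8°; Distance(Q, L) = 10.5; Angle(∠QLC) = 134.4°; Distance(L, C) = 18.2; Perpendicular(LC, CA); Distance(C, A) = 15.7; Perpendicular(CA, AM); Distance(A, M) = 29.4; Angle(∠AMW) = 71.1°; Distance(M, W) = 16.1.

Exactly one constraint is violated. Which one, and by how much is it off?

Distance(M, W) = 16.1 — off by 3.50.

J = (0.00, 0.00) ✓; JT at 92.60° ✓; |JT| = 9.300 ✓; ∠JTQ = 57.60° ✓; |TQ| = 20.10 ✓; ∠TQL = 49.80° ✓; |QL| = 10.50 ✓; ∠QLC = 134.4° ✓; |LC| = 18.20 ✓; ∠(LC, CA) = 90.00° ✓; |CA| = 15.70 ✓; ∠(CA, AM) = 90.00° ✓; |AM| = 29.40 ✓; ∠AMW = 71.10° ✓; |MW| = 19.60 ✗.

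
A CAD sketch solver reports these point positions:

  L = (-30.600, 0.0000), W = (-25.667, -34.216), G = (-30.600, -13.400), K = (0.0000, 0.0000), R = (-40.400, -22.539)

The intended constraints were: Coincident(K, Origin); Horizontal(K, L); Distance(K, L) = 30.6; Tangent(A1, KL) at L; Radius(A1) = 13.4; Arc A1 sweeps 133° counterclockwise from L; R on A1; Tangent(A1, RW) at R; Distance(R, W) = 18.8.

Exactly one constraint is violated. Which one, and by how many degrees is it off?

Tangent(A1, RW) at R — off by 8.60°.

K = (0.00, 0.00) ✓; K.y = 0.00, L.y = 0.00 ✓; |KL| = 30.60 ✓; ∠(GL, LK) = 90.00° ✓; |GL| = 13.40 ✓; bearing(G→R) − bearing(G→L) = 133.0° ✓; |GR| = 13.40 ✓; ∠(GR, RW) = 81.40° ✗; |RW| = 18.80 ✓.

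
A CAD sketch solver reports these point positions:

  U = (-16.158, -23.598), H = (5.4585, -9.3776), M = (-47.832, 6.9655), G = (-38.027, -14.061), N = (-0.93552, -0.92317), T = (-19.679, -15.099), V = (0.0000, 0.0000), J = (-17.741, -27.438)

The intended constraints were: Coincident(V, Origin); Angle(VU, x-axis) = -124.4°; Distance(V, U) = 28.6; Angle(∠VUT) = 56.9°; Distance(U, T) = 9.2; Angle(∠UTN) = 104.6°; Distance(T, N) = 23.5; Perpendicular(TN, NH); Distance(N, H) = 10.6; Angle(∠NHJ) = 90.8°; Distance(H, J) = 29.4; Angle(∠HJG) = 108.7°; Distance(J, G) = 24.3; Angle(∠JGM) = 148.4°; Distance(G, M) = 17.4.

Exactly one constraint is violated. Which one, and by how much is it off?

Distance(G, M) = 17.4 — off by 5.80.

V = (0.00, 0.00) ✓; VU at -124.4° ✓; |VU| = 28.60 ✓; ∠VUT = 56.90° ✓; |UT| = 9.199 ✓; ∠UTN = 104.6° ✓; |TN| = 23.50 ✓; ∠(TN, NH) = 90.00° ✓; |NH| = 10.60 ✓; ∠NHJ = 90.80° ✓; |HJ| = 29.40 ✓; ∠HJG = 108.7° ✓; |JG| = 24.30 ✓; ∠JGM = 148.4° ✓; |GM| = 23.20 ✗.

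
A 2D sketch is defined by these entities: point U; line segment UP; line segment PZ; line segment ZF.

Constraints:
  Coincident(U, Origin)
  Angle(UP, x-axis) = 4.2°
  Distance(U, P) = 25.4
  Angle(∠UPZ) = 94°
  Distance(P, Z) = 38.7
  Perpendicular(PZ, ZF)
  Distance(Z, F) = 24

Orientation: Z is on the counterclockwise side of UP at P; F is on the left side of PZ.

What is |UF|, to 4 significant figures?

40.49

U is at the origin; UP runs at 4.2° with length 25.4, so P = 25.4·(cos 4.2°, sin 4.2°) = (25.33, 1.860). ∠UPZ = 94.0°, so PZ runs at 4.2° + (180° − 94.0°) = 90.20° from the x-axis; with |PZ| = 38.7, Z = P + 38.7·(cos 90.20°, sin 90.20°) = (25.20, 40.56). The perpendicularity gives ZF at right angles to PZ; with |ZF| = 24.0 on the left of PZ, F = Z + 24.0·(-1.000, -0.003491) = (1.197, 40.48). Then |UF| = |F − U| = 40.49.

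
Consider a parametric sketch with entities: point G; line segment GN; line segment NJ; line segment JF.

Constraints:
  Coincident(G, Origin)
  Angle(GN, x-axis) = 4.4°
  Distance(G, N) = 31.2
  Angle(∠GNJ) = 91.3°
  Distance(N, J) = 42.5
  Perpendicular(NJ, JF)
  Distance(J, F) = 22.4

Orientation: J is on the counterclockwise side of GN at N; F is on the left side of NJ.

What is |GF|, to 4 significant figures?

44.09

∠GNJ = 91.3°, so NJ runs at 4.4° + (180° − 91.3°) = 93.10° from the x-axis; with |NJ| = 42.5, J = N + 42.5·(cos 93.10°, sin 93.10°) = (28.81, 44.83). NJ ⟂ JF; with |JF| = 22.4 on the left of NJ, F = J + 22.4·(-0.9985, -0.05408) = (6.442, 43.62). Then |GF| = |F − G| = 44.09.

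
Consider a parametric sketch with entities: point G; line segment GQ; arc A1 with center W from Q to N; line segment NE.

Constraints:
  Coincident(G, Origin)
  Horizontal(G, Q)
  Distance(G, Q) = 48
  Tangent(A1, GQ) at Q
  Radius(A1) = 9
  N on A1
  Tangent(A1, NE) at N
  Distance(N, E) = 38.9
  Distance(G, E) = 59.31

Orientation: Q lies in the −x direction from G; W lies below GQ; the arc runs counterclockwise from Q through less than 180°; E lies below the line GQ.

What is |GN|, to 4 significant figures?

57.38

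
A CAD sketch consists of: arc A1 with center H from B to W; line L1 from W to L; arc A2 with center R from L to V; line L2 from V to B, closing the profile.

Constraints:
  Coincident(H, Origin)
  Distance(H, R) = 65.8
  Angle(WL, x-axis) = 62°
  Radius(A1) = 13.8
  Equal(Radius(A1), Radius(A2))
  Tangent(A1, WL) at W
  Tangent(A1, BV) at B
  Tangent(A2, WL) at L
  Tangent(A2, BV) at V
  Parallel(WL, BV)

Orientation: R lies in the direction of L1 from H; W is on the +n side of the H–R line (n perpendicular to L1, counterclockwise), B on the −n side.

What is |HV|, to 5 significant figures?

67.232

The slot axis is L1's direction at 62.0°, so u = (cos 62.0°, sin 62.0°) = (0.46947, 0.88295) and n = (−sin 62.0°, cos 62.0°) = (-0.88295, 0.46947). H is at the origin and R lies 65.8 along u from H, so R = 65.8·u = (30.891, 58.098). Tangency of A1 to both parallel lines with radius 13.8 puts W and B at H ± 13.8·n: W = (-12.185, 6.4787), B = (12.185, -6.4787). Equal radii place L and V the same way about R: L = R + 13.8·n = (18.707, 64.577), V = R − 13.8·n = (43.076, 51.619). Then |HV| = |V − H| = 67.232.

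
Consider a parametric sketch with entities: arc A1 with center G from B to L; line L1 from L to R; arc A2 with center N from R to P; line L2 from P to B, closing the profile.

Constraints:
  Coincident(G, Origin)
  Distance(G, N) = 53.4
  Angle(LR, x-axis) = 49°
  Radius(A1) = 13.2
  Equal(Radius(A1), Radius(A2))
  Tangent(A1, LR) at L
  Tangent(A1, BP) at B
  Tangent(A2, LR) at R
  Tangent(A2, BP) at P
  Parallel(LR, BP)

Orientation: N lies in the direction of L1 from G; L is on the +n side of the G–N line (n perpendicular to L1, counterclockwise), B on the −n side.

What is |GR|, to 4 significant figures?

55.01

The slot axis is L1's direction at 49.0°, so u = (cos 49.0°, sin 49.0°) = (0.6561, 0.7547) and n = (−sin 49.0°, cos 49.0°) = (-0.7547, 0.6561). G is at the origin and N lies 53.4 along u from G, so N = 53.4·u = (35.03, 40.30). Tangency of A1 to both parallel lines with radius 13.2 puts L and B at G ± 13.2·n: L = (-9.962, 8.660), B = (9.962, -8.660). Equal radii place R and P the same way about N: R = N + 13.2·n = (25.07, 48.96), P = N − 13.2·n = (45.00, 31.64). Then |GR| = |R − G| = 55.01.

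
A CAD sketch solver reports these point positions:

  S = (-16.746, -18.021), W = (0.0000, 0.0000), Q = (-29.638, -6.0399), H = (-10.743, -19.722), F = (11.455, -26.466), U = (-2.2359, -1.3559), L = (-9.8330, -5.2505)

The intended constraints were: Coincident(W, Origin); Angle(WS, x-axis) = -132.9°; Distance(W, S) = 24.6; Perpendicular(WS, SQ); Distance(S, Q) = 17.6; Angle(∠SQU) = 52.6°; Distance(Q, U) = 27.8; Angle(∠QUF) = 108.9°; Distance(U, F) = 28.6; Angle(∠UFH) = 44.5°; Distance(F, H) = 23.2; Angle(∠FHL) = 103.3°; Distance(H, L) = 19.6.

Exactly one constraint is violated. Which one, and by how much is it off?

Distance(H, L) = 19.6 — off by 5.10.

W = (0.00, 0.00) ✓; WS at -132.9° ✓; |WS| = 24.60 ✓; ∠(WS, SQ) = 90.00° ✓; |SQ| = 17.60 ✓; ∠SQU = 52.60° ✓; |QU| = 27.80 ✓; ∠QUF = 108.9° ✓; |UF| = 28.60 ✓; ∠UFH = 44.50° ✓; |FH| = 23.20 ✓; ∠FHL = 103.3° ✓; |HL| = 14.50 ✗.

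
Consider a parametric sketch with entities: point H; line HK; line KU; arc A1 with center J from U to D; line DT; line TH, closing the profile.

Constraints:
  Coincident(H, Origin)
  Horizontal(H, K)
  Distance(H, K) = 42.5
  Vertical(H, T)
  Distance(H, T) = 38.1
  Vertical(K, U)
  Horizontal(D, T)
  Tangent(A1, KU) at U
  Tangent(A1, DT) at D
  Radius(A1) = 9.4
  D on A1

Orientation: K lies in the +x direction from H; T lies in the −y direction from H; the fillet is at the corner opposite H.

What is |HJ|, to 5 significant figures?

43.810

H is at the origin; H and K share the same y with |HK| = 42.5 and K on the +x side, so K = (42.500, 0.0000). HT is vertical with |HT| = 38.1 and T on the −y side, so T = (0.0000, -38.100). The virtual corner opposite H is at (42.500, -38.100). Since A1 is tangent to KU there, JU ⟂ KU and since A1 is tangent to DT there, JD ⟂ DT, with radius 9.4, so the center J sits 9.4 in from both sides at J = (33.100, -28.700). Then |HJ| = |J − H| = 43.810.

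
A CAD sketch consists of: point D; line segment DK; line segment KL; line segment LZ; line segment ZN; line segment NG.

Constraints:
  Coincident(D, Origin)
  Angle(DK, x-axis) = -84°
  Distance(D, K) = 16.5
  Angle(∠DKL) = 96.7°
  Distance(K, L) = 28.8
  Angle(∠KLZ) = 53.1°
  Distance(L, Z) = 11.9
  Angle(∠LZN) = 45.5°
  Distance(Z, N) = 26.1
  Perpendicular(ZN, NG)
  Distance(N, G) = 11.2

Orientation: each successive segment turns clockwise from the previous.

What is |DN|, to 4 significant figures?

38.14

D is at the origin; DK runs at -84.0° with length 16.5, so K = (1.725, -16.41). ∠DKL = 96.7° gives KL at -167.3° from the x-axis; with |KL| = 28.8, L = (-26.37, -22.74). ∠KLZ = 53.1° gives LZ at 65.80° from the x-axis; with |LZ| = 11.9, Z = (-21.49, -11.89). ∠LZN = 45.5° gives ZN at -68.70° from the x-axis; with |ZN| = 26.1, N = (-12.01, -36.20). Then |DN| = |N − D| = 38.14.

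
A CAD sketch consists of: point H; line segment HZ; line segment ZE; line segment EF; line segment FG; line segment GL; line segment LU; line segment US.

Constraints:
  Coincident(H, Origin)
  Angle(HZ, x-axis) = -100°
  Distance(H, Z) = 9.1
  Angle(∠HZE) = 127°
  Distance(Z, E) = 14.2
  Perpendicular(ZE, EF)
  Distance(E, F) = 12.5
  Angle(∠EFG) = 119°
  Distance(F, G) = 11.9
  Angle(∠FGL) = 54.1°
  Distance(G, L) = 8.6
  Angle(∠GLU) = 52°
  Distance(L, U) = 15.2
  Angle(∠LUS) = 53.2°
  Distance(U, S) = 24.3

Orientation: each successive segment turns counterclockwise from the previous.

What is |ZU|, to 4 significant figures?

25.72

∠FGL = 54.1° gives GL at -130.1° from the x-axis; with |GL| = 8.6, L = (8.828, -5.854). ∠GLU = 52.0° gives LU at -2.100° from the x-axis; with |LU| = 15.2, U = (24.02, -6.411). Then |ZU| = |U − Z| = 25.72.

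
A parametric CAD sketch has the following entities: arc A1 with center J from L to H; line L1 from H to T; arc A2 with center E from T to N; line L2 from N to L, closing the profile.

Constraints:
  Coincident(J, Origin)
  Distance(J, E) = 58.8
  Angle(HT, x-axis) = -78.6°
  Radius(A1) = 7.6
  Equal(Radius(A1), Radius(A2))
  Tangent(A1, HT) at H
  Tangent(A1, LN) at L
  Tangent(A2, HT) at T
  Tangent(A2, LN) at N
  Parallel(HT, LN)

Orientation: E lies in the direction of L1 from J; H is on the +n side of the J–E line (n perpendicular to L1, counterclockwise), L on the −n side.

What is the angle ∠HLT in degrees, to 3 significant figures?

75.5°

The slot axis is L1's direction at -78.6°, so u = (cos -78.6°, sin -78.6°) = (0.198, -0.980) and n = (−sin -78.6°, cos -78.6°) = (0.980, 0.198). J is at the origin and E lies 58.8 along u from J, so E = 58.8·u = (11.6, -57.6). Tangency of A1 to both parallel lines with radius 7.6 puts H and L at J ± 7.6·n: H = (7.45, 1.50), L = (-7.45, -1.50). Equal radii place T and N the same way about E: T = E + 7.6·n = (19.1, -56.1), N = E − 7.6·n = (4.17, -59.1). Then cos ∠HLT = LH·LT / (|LH||LT|), giving 75.5°.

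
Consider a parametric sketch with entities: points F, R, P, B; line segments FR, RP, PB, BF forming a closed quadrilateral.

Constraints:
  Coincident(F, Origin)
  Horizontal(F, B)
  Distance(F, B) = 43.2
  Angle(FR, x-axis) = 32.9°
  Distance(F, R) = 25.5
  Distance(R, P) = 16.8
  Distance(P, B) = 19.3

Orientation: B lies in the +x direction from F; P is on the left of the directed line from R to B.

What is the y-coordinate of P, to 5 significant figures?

18.459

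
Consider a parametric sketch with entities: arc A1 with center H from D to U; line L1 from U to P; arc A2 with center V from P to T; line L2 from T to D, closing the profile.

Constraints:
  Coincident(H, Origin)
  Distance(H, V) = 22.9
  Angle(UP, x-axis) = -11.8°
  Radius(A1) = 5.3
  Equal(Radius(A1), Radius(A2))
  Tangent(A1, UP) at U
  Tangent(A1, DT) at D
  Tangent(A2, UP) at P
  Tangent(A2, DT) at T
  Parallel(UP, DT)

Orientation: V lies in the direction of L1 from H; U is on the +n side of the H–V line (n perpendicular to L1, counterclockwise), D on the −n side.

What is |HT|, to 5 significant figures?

23.505

The slot axis is L1's direction at -11.8°, so u = (cos -11.8°, sin -11.8°) = (0.97887, -0.20450) and n = (−sin -11.8°, cos -11.8°) = (0.20450, 0.97887). H is at the origin and V lies 22.9 along u from H, so V = 22.9·u = (22.416, -4.6830). Tangency of A1 to both parallel lines with radius 5.3 puts U and D at H ± 5.3·n: U = (1.0838, 5.1880), D = (-1.0838, -5.1880). Equal radii place P and T the same way about V: P = V + 5.3·n = (23.500, 0.50504), T = V − 5.3·n = (21.332, -9.8710). Then |HT| = |T − H| = 23.505.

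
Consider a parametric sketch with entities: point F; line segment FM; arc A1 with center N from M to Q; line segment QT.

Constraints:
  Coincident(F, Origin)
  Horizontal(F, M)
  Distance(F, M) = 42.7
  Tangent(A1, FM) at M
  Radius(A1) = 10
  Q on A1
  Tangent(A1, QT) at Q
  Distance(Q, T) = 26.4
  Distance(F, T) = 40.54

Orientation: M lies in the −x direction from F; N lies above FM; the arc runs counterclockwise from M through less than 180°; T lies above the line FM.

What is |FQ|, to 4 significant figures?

33.91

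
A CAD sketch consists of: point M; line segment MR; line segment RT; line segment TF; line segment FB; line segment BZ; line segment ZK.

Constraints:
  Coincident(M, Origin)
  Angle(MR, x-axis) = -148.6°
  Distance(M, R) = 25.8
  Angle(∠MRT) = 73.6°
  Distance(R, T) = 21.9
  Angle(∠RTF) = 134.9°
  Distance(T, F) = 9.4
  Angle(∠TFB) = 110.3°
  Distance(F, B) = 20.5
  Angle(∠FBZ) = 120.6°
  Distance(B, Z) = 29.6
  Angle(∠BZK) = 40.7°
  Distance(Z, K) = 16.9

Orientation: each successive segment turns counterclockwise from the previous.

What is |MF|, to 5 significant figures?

27.909

M is at the origin; MR runs at -148.6° with length 25.8, so R = (-22.022, -13.442). ∠MRT = 73.6° gives RT at -42.200° from the x-axis; with |RT| = 21.9, T = (-5.7980, -28.153). ∠RTF = 134.9° gives TF at 2.9000° from the x-axis; with |TF| = 9.4, F = (3.5900, -27.677). Then |MF| = |F − M| = 27.909.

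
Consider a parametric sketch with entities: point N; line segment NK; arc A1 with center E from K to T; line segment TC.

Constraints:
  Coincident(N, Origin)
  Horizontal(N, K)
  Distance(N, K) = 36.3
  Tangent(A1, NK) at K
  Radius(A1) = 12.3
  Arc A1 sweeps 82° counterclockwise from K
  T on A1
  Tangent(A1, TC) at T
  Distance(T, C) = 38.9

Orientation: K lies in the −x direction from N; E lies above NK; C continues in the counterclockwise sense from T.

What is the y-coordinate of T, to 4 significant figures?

10.59

Since A1 is tangent to NK there, EK ⟂ NK, so E = K + (0, 12.3) = (-36.30, 12.30). On A1, K sits at bearing -90° from E; an 82° counterclockwise sweep puts T at bearing -8°, so T = E + 12.3·(cos -8°, sin -8°) = (-24.12, 10.59). So T.y = 10.59.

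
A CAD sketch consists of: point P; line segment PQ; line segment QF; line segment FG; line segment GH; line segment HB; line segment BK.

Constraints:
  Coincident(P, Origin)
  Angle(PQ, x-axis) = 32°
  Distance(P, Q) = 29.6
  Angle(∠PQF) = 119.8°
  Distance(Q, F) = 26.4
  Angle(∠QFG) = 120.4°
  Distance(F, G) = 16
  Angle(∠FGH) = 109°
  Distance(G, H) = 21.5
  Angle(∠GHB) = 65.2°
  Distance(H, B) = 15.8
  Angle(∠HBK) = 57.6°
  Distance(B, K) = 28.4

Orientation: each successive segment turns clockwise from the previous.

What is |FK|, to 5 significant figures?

25.101

∠GHB = 65.2° gives HB at 86.400° from the x-axis; with |HB| = 15.8, B = (29.930, -4.7840). ∠HBK = 57.6° gives BK at -36.000° from the x-axis; with |BK| = 28.4, K = (52.906, -21.477). Then |FK| = |K − F| = 25.101.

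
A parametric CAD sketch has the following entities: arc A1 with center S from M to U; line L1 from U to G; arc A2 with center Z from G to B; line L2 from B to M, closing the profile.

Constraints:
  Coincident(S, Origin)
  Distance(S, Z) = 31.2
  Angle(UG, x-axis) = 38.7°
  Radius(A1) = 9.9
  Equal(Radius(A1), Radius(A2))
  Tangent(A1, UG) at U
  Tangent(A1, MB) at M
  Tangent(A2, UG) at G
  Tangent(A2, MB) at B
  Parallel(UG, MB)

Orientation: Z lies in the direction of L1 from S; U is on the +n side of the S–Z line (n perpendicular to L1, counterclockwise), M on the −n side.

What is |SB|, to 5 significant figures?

32.733

The slot axis is L1's direction at 38.7°, so u = (cos 38.7°, sin 38.7°) = (0.78043, 0.62524) and n = (−sin 38.7°, cos 38.7°) = (-0.62524, 0.78043). S is at the origin and Z lies 31.2 along u from S, so Z = 31.2·u = (24.349, 19.508). Tangency of A1 to both parallel lines with radius 9.9 puts U and M at S ± 9.9·n: U = (-6.1899, 7.7263), M = (6.1899, -7.7263). Equal radii place G and B the same way about Z: G = Z + 9.9·n = (18.160, 27.234), B = Z − 9.9·n = (30.539, 11.781). Then |SB| = |B − S| = 32.733.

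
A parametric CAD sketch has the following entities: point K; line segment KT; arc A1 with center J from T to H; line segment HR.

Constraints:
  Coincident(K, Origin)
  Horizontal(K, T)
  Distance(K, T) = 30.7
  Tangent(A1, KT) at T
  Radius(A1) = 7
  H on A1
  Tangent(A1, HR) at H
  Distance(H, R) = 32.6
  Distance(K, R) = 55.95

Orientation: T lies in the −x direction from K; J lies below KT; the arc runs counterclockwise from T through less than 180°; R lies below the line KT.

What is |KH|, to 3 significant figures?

38.2

Checks: K.y = 0.00, T.y = 0.00 ✓; |JT| = 7.000 ✓; |JH| = 7.000 ✓; ∠(JH, HR) = 90.00° ✓; |HR| = 32.60 ✓; |KR| = 55.95 ✓.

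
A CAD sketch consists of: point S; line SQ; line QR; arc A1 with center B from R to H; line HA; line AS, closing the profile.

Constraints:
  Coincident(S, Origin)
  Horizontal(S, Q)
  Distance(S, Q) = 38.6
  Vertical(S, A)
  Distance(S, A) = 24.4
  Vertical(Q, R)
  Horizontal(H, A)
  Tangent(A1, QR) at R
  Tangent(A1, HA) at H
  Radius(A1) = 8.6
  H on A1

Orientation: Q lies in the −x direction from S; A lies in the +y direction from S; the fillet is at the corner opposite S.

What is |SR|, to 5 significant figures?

41.709

S is at the origin; S and Q share the same y with |SQ| = 38.6 and Q on the −x side, so Q = (-38.600, 0.0000). S and A share the same x with |SA| = 24.4 and A on the +y side, so A = (0.0000, 24.400). The virtual corner opposite S is at (-38.600, 24.400). A1 meets QR tangentially, so BR is at right angles to QR and tangency of A1 to HA means the radius BH is perpendicular to HA, with radius 8.6, so the center B sits 8.6 in from both sides at B = (-30.000, 15.800). That places the tangent points at R = (-38.600, 15.800) on QR and H = (-30.000, 24.400) on HA. Then |SR| = |R − S| = 41.709.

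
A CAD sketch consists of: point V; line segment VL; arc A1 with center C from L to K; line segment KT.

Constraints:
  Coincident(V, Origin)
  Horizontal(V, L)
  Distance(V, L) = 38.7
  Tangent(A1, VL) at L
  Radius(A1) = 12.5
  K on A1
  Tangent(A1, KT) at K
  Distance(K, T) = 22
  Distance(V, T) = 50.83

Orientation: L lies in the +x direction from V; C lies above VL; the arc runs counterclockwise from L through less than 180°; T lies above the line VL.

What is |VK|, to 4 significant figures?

52.50

Checks: ∠(CL, LV) = 90.00° ✓; |CK| = 12.50 ✓; ∠(CK, KT) = 90.00° ✓; |KT| = 22.00 ✓; |VT| = 50.83 ✓.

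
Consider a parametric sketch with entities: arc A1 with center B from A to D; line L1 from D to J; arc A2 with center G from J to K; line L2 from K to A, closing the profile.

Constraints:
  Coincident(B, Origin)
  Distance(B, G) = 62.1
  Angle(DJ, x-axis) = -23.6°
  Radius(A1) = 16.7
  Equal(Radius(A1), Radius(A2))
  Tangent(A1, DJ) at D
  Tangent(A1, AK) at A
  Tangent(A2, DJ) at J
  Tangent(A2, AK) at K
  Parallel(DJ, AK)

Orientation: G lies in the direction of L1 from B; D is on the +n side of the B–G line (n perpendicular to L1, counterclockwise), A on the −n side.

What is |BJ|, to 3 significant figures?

64.3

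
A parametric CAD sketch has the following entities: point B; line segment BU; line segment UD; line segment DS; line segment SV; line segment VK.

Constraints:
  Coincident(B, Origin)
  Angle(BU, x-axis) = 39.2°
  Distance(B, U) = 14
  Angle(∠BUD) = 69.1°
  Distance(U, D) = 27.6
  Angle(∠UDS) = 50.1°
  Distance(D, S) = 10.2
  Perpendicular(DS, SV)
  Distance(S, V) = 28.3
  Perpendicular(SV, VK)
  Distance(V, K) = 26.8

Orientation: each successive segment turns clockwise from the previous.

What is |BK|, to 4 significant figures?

45.46

B is at the origin; BU runs at 39.2° with length 14.0, so U = (10.85, 8.848). ∠BUD = 69.1° gives UD at -71.70° from the x-axis; with |UD| = 27.6, D = (19.52, -17.36). ∠UDS = 50.1° gives DS at 158.4° from the x-axis; with |DS| = 10.2, S = (10.03, -13.60). DS ⟂ SV, so SV runs at 68.40°; with |SV| = 28.3, V = (20.45, 12.71). The perpendicularity gives VK at right angles to SV, so VK runs at -21.60°; with |VK| = 26.8, K = (45.37, 2.846). Then |BK| = |K − B| = 45.46.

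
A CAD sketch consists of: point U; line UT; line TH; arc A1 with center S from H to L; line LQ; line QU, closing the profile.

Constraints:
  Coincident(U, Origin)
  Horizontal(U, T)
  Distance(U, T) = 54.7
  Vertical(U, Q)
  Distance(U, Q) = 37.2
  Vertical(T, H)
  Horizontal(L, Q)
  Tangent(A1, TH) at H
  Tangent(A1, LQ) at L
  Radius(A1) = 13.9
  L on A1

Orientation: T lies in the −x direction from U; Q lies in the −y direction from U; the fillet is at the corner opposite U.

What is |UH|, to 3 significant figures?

59.5

The virtual corner opposite U is at (-54.7, -37.2). Since A1 is tangent to TH there, SH ⟂ TH and tangency of A1 to LQ means the radius SL is perpendicular to LQ, with radius 13.9, so the center S sits 13.9 in from both sides at S = (-40.8, -23.3). That places the tangent points at H = (-54.7, -23.3) on TH and L = (-40.8, -37.2) on LQ. Then |UH| = |H − U| = 59.5.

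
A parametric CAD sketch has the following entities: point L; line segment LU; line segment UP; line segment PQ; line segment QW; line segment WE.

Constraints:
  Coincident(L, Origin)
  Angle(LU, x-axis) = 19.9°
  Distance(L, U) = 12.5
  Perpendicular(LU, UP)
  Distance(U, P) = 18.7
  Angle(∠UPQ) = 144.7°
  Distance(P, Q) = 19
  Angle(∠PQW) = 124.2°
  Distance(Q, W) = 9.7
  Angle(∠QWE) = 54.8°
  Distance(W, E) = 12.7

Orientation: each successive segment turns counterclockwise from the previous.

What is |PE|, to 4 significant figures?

14.11

L is at the origin; LU runs at 19.9° with length 12.5, so U = (11.75, 4.255). LU ⟂ UP, so UP runs at 109.9°; with |UP| = 18.7, P = (5.389, 21.84). ∠UPQ = 144.7° gives PQ at 145.2° from the x-axis; with |PQ| = 19.0, Q = (-10.21, 32.68). ∠PQW = 124.2° gives QW at -159.0° from the x-axis; with |QW| = 9.7, W = (-19.27, 29.21). ∠QWE = 54.8° gives WE at -33.80° from the x-axis; with |WE| = 12.7, E = (-8.716, 22.14). Then |PE| = |E − P| = 14.11.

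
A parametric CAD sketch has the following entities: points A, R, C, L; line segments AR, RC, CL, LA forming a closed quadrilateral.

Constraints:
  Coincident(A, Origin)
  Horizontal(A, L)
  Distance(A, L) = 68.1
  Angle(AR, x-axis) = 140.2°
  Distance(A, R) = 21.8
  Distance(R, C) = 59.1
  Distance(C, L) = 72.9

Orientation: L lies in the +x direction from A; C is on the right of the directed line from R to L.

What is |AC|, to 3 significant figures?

40.7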